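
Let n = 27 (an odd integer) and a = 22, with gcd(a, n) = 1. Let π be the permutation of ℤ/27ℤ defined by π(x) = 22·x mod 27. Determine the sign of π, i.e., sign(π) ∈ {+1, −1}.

Start at x=13: 13 → 16 → 1 → 22 → 25 → 10 → 4 → … (one orbit).
Cycle type of π: 9×2 + 3×2 + 1×3; total 7 cycles.
27 − 7 = 20 transpositions; sign(π) = (−1)^20 = +1.

+1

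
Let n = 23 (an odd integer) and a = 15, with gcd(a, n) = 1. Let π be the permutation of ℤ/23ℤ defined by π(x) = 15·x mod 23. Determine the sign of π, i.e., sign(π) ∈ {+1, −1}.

-1

Orbit of 17 under x↦15x: [17, 2, 7, 13, 11, 4, 14]… (length divides ord_23(15)).
2 cycles of lengths [22, 1].
Σ(ℓ_i−1) = 23−2 = 21; sign = (−1)^21 = -1.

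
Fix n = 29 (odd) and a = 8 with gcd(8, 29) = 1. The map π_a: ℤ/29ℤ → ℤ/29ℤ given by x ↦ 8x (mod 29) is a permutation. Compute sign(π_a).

-1

Start at x=22: 22 → 2 → 16 → 12 → 9 → 14 → 25 → … (one orbit).
The orbit structure of x ↦ 8x mod 29: 2 orbits of sizes [28, 1].
sign(π) = (−1)^{n − #cycles} = (−1)^{29−2} = (−1)^27 = -1.
Via Zolotarev, sign(π_{8}) = (8|29) = -1.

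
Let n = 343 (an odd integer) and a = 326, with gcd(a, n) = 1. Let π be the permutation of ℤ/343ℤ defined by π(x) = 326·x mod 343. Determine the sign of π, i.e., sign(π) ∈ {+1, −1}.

Orbit of 113 under x↦326x: [113, 137, 72, 148, 228, 240, 36]… (length divides ord_343(326)).
Cycle type of π: 147×2 + 21×2 + 3×2 + 1; total 7 cycles.
343 − 7 = 336 transpositions; sign(π) = (−1)^336 = +1.
Via Zolotarev, sign(π_{326}) = (326|343) = +1.

+1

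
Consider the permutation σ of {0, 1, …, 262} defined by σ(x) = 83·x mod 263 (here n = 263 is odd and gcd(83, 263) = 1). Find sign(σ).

Trace 26: π^k(26) = [26, 54, 11, 124, 35, 12, 207] for k=0..6.
The orbit structure of x ↦ 83x mod 263: 3 orbits of sizes [131, 131, 1].
263 − 3 = 260 transpositions; sign(π) = (−1)^260 = +1.
Zolotarev: (83|263) = +1, matching the cycle-count sign.

+1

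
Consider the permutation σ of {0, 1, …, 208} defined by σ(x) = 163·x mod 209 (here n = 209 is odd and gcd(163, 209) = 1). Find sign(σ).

+1

Start at x=45: 45 → 20 → 125 → 102 → 115 → 144 → 64 → … (one orbit).
21 cycles of lengths [15, 15, 15, 15, 15, 15, 15, 15, 15, 15, 15, 15, 5, 5, 3, 3, 3, 3, 3, 3, 1].
209 − 21 = 188 transpositions; sign(π) = (−1)^188 = +1.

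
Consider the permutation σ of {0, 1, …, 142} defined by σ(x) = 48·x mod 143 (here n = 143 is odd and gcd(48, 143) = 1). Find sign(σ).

Orbit of 9 under x↦48x: [9, 3, 1, 48, 16, 53, 113]… (length divides ord_143(48)).
Cycle lengths of π_48 on ℤ/143ℤ: [15, 15, 15, 15, 15, 15, 15, 15, 5, 5, 3, 3, 3, 3, 1]; 15 cycles in total.
143 − 15 = 128 transpositions; sign(π) = (−1)^128 = +1.

+1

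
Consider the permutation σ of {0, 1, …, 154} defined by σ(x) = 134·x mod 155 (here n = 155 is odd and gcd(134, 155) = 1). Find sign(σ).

+1

Trace 111: π^k(111) = [111, 149, 126, 144, 76, 109, 36] for k=0..6.
The orbit structure of x ↦ 134x mod 155: 9 orbits of sizes [30, 30, 30, 30, 15, 15, 2, 2, 1].
sign(π) = (−1)^{n − #cycles} = (−1)^{155−9} = (−1)^146 = +1.
Via Zolotarev, sign(π_{134}) = (134|155) = +1.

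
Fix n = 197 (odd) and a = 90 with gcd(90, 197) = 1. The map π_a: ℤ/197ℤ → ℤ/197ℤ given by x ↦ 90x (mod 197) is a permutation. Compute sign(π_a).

+1

Orbit of 193 under x↦90x: [193, 34, 105, 191, 51, 59, 188]… (length divides ord_197(90)).
Decompose π into cycles: lengths [49, 49, 49, 49, 1] (5 cycles, including the fixed point 0).
With 5 cycles on 197 points, sign = (−1)^{197−5} = +1.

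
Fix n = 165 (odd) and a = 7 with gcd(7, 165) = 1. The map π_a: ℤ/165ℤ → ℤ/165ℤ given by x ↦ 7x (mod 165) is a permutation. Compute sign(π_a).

+1

Orbit of 118 under x↦7x: [118, 1, 7, 49, 13, 91, 142]… (length divides ord_165(7)).
Cycle lengths of π_7 on ℤ/165ℤ: [20, 20, 20, 20, 20, 20, 10, 10, 10, 4, 4, 4, 1, 1, 1]; 15 cycles in total.
Σ(ℓ_i−1) = 165−15 = 150; sign = (−1)^150 = +1.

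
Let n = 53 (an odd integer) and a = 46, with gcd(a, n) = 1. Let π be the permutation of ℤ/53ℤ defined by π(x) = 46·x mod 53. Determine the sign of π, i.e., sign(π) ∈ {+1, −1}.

+1

Trace 28: π^k(28) = [28, 16, 47, 42, 24, 44, 10] for k=0..6.
Decompose π into cycles: lengths [13, 13, 13, 13, 1] (5 cycles, including the fixed point 0).
5 cycles on 53: each ℓ→(−1)^(ℓ−1), product (−1)^48 = +1.
Via Zolotarev, sign(π_{46}) = (46|53) = +1.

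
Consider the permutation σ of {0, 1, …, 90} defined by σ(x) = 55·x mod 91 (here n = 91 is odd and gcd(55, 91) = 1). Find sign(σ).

-1

Trace 1: π^k(1) = [1, 55, 22, 27, 29, 48] for k=0..5.
Cycle type of π: 6×12 + 3×4 + 2×3 + 1; total 20 cycles.
Σ(ℓ_i−1) = 91−20 = 71; sign = (−1)^71 = -1.
The Jacobi symbol (55|91) = -1 (Zolotarev) agrees.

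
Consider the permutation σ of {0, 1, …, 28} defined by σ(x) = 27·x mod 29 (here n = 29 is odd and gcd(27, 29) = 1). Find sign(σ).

-1

Trace 9: π^k(9) = [9, 11, 7, 15, 28, 2, 25] for k=0..6.
The orbit structure of x ↦ 27x mod 29: 2 orbits of sizes [28, 1].
Σ(ℓ_i−1) = 29−2 = 27; sign = (−1)^27 = -1.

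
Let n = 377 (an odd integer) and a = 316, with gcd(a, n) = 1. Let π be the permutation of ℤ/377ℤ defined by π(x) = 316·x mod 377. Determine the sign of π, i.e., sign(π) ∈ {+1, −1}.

-1

Trace 92: π^k(92) = [92, 43, 16, 155, 347, 322, 339] for k=0..6.
π_316 has 8 disjoint cycles with lengths [84, 84, 84, 84, 28, 6, 6, 1] on {0,…,376}.
sign(π) = (−1)^{n − #cycles} = (−1)^{377−8} = (−1)^369 = -1.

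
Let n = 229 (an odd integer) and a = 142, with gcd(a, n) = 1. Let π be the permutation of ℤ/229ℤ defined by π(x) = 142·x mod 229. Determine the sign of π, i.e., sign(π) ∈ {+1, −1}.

-1

Start at x=1: 1 → 142 → 12 → 101 → 144 → 67 → 125 → … (one orbit).
Decompose π into cycles: lengths [228, 1] (2 cycles, including the fixed point 0).
sign(π) = (−1)^{n − #cycles} = (−1)^{229−2} = (−1)^227 = -1.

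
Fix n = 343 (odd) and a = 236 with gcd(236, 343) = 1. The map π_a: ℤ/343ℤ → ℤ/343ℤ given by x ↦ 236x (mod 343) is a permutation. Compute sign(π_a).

Start at x=52: 52 → 267 → 243 → 67 → 34 → 135 → 304 → … (one orbit).
4 cycles of lengths [294, 42, 6, 1].
With 4 cycles on 343 points, sign = (−1)^{343−4} = -1.

-1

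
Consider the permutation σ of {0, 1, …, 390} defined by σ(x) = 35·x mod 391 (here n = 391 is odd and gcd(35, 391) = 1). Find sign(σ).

Start at x=256: 256 → 358 → 18 → 239 → 154 → 307 → 188 → … (one orbit).
51 cycles of lengths [11, 11, 11, 11, 11, 11, 11, 11, 11, 11, 11, 11, 11, 11, 11, 11, 11, 11, 11, 11, 11, 11, 11, 11, 11, 11, 11, 11, 11, 11, 11, 11, 11, 11, 1, 1, 1, 1, 1, 1, 1, 1, 1, 1, 1, 1, 1, 1, 1, 1, 1].
n − c = 391 − 51 = 340; sign = (−1)^340 = +1.
Zolotarev: (35|391) = +1, matching the cycle-count sign.

+1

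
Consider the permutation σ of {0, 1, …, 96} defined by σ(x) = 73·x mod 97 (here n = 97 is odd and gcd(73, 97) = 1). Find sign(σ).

Trace 24: π^k(24) = [24, 6, 50, 61, 88, 22, 54] for k=0..6.
Cycle type of π: 24×4 + 1; total 5 cycles.
97 − 5 = 92 transpositions; sign(π) = (−1)^92 = +1.

+1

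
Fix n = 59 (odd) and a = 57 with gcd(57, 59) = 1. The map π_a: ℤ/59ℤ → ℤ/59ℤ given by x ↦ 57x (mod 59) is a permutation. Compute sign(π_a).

Trace 48: π^k(48) = [48, 22, 15, 29, 1, 57, 4] for k=0..6.
3 cycles of lengths [29, 29, 1].
59 − 3 = 56 transpositions; sign(π) = (−1)^56 = +1.
Check: (57/59) = +1 by Zolotarev.

+1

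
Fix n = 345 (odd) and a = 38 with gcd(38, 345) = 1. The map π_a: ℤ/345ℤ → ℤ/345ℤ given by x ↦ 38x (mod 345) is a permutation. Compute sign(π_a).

Trace 256: π^k(256) = [256, 68, 169, 212, 121, 113, 154] for k=0..6.
π_38 has 14 disjoint cycles with lengths [44, 44, 44, 44, 44, 44, 22, 22, 22, 4, 4, 4, 2, 1] on {0,…,344}.
n − c = 345 − 14 = 331; sign = (−1)^331 = -1.
Zolotarev: (38|345) = -1, matching the cycle-count sign.

-1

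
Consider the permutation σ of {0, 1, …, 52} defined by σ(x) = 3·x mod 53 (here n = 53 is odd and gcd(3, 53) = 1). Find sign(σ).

Orbit of 32 under x↦3x: [32, 43, 23, 16, 48, 38, 8]… (length divides ord_53(3)).
Decompose π into cycles: lengths [52, 1] (2 cycles, including the fixed point 0).
n − c = 53 − 2 = 51; sign = (−1)^51 = -1.

-1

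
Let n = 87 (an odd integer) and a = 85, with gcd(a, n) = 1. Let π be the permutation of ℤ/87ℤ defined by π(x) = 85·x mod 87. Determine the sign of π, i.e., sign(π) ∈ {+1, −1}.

Trace 85: π^k(85) = [85, 4, 79, 16, 55, 64, 46] for k=0..6.
Decompose π into cycles: lengths [28, 28, 28, 1, 1, 1] (6 cycles, including the fixed point 0).
n − c = 87 − 6 = 81; sign = (−1)^81 = -1.
Via Zolotarev, sign(π_{85}) = (85|87) = -1.

-1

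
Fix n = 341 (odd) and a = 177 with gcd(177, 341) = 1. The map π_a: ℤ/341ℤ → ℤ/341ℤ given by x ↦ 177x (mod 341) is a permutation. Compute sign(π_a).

Trace 188: π^k(188) = [188, 199, 100, 309, 133, 12, 78] for k=0..6.
The orbit structure of x ↦ 177x mod 341: 22 orbits of sizes [30, 30, 30, 30, 30, 30, 30, 30, 30, 30, 30, 1, 1, 1, 1, 1, 1, 1, 1, 1, 1, 1].
Σ(ℓ_i−1) = 341−22 = 319; sign = (−1)^319 = -1.
(177|341)_J = -1 (Zolotarev's lemma cross-check).

-1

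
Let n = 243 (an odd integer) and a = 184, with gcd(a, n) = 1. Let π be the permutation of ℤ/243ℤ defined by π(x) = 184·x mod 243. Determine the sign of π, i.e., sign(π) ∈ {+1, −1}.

+1

Start at x=10: 10 → 139 → 61 → 46 → 202 → 232 → 163 → … (one orbit).
π_184 has 11 disjoint cycles with lengths [81, 81, 27, 27, 9, 9, 3, 3, 1, 1, 1] on {0,…,242}.
n − c = 243 − 11 = 232; sign = (−1)^232 = +1.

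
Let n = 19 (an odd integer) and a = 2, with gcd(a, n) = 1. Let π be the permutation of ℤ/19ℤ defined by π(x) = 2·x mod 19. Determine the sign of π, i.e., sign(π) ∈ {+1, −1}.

-1

Orbit of 13 under x↦2x: [13, 7, 14, 9, 18, 17, 15]… (length divides ord_19(2)).
π_2 has 2 disjoint cycles with lengths [18, 1] on {0,…,18}.
2 cycles on 19: each ℓ→(−1)^(ℓ−1), product (−1)^17 = -1.
Zolotarev: (2|19) = -1, matching the cycle-count sign.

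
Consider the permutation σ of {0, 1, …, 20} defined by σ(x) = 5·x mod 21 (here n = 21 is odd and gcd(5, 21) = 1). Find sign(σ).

+1

Trace 5: π^k(5) = [5, 4, 20, 16, 17, 1] for k=0..5.
Decompose π into cycles: lengths [6, 6, 6, 2, 1] (5 cycles, including the fixed point 0).
sign(π) = (−1)^{n − #cycles} = (−1)^{21−5} = (−1)^16 = +1.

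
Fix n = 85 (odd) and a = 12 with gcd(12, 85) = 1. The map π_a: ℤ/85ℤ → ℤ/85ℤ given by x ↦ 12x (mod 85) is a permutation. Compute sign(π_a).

+1

Start at x=37: 37 → 19 → 58 → 16 → 22 → 9 → 23 → … (one orbit).
Decompose π into cycles: lengths [16, 16, 16, 16, 16, 4, 1] (7 cycles, including the fixed point 0).
n − c = 85 − 7 = 78; sign = (−1)^78 = +1.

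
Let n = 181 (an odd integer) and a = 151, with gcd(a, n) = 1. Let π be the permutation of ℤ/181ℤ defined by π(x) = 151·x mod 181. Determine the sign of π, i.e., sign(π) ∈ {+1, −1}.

Trace 19: π^k(19) = [19, 154, 86, 135, 113, 49, 159] for k=0..6.
π_151 has 4 disjoint cycles with lengths [60, 60, 60, 1] on {0,…,180}.
4 cycles on 181: each ℓ→(−1)^(ℓ−1), product (−1)^177 = -1.

-1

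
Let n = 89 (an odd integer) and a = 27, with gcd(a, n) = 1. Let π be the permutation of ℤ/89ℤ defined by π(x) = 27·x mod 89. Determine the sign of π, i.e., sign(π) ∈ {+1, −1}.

-1

Start at x=15: 15 → 49 → 77 → 32 → 63 → 10 → 3 → … (one orbit).
Decompose π into cycles: lengths [88, 1] (2 cycles, including the fixed point 0).
89 − 2 = 87 transpositions; sign(π) = (−1)^87 = -1.
Zolotarev: (27|89) = -1, matching the cycle-count sign.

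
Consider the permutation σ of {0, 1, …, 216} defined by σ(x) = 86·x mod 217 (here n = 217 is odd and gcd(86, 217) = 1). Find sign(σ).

-1

Start at x=29: 29 → 107 → 88 → 190 → 65 → 165 → 85 → … (one orbit).
10 cycles of lengths [30, 30, 30, 30, 30, 30, 30, 3, 3, 1].
10 cycles on 217: each ℓ→(−1)^(ℓ−1), product (−1)^207 = -1.
The Jacobi symbol (86|217) = -1 (Zolotarev) agrees.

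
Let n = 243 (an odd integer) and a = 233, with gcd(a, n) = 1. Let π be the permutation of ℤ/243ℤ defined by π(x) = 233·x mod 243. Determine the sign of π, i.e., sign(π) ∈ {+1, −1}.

-1

Orbit of 136 under x↦233x: [136, 98, 235, 80, 172, 224, 190]… (length divides ord_243(233)).
Cycle type of π: 54×3 + 18×3 + 6×3 + 2×4 + 1; total 14 cycles.
Σ(ℓ_i−1) = 243−14 = 229; sign = (−1)^229 = -1.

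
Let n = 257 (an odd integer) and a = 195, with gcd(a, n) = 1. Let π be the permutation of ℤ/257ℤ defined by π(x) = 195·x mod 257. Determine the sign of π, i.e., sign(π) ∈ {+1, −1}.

Start at x=173: 173 → 68 → 153 → 23 → 116 → 4 → 9 → … (one orbit).
π_195 has 3 disjoint cycles with lengths [128, 128, 1] on {0,…,256}.
n − c = 257 − 3 = 254; sign = (−1)^254 = +1.

+1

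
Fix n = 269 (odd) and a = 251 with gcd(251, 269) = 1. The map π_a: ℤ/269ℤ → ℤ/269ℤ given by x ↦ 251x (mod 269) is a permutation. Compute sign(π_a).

Trace 51: π^k(51) = [51, 158, 115, 82, 138, 206, 58] for k=0..6.
Cycle lengths of π_251 on ℤ/269ℤ: [268, 1]; 2 cycles in total.
n − c = 269 − 2 = 267; sign = (−1)^267 = -1.

-1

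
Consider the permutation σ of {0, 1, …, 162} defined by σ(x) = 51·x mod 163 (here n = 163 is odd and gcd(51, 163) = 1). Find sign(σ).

Orbit of 90 under x↦51x: [90, 26, 22, 144, 9, 133, 100]… (length divides ord_163(51)).
Cycle type of π: 81×2 + 1; total 3 cycles.
3 cycles on 163: each ℓ→(−1)^(ℓ−1), product (−1)^160 = +1.
Check: (51/163) = +1 by Zolotarev.

+1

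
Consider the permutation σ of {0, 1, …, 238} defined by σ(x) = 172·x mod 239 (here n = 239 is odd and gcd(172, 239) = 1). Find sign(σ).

-1

Trace 52: π^k(52) = [52, 101, 164, 6, 76, 166, 111] for k=0..6.
π_172 has 8 disjoint cycles with lengths [34, 34, 34, 34, 34, 34, 34, 1] on {0,…,238}.
239 − 8 = 231 transpositions; sign(π) = (−1)^231 = -1.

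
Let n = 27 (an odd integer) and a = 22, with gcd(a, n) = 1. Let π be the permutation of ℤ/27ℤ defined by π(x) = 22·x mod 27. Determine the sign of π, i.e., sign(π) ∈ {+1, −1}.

Trace 10: π^k(10) = [10, 4, 7, 19, 13, 16, 1] for k=0..6.
π_22 has 7 disjoint cycles with lengths [9, 9, 3, 3, 1, 1, 1] on {0,…,26}.
Σ(ℓ_i−1) = 27−7 = 20; sign = (−1)^20 = +1.
The Jacobi symbol (22|27) = +1 (Zolotarev) agrees.

+1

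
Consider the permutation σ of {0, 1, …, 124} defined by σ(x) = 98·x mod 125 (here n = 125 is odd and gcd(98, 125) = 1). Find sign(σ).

Orbit of 68 under x↦98x: [68, 39, 72, 56, 113, 74, 2]… (length divides ord_125(98)).
4 cycles of lengths [100, 20, 4, 1].
sign(π) = (−1)^{n − #cycles} = (−1)^{125−4} = (−1)^121 = -1.
Zolotarev: (98|125) = -1, matching the cycle-count sign.

-1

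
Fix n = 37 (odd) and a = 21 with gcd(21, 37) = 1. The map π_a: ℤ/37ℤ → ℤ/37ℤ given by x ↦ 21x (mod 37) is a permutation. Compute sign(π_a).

+1

Trace 16: π^k(16) = [16, 3, 26, 28, 33, 27, 12] for k=0..6.
π_21 has 3 disjoint cycles with lengths [18, 18, 1] on {0,…,36}.
n − c = 37 − 3 = 34; sign = (−1)^34 = +1.
Via Zolotarev, sign(π_{21}) = (21|37) = +1.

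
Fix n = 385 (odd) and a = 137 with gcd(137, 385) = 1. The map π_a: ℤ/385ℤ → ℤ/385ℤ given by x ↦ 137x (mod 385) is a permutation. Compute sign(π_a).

Trace 232: π^k(232) = [232, 214, 58, 246, 207, 254, 148] for k=0..6.
Cycle lengths of π_137 on ℤ/385ℤ: [60, 60, 60, 60, 20, 20, 15, 15, 15, 15, 12, 12, 5, 5, 4, 3, 3, 1]; 18 cycles in total.
18 cycles on 385: each ℓ→(−1)^(ℓ−1), product (−1)^367 = -1.

-1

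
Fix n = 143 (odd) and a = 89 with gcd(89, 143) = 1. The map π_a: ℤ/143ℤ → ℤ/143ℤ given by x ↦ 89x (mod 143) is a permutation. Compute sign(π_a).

Trace 133: π^k(133) = [133, 111, 12, 67, 100, 34, 23] for k=0..6.
The orbit structure of x ↦ 89x mod 143: 22 orbits of sizes [12, 12, 12, 12, 12, 12, 12, 12, 12, 12, 12, 1, 1, 1, 1, 1, 1, 1, 1, 1, 1, 1].
With 22 cycles on 143 points, sign = (−1)^{143−22} = -1.
The Jacobi symbol (89|143) = -1 (Zolotarev) agrees.

-1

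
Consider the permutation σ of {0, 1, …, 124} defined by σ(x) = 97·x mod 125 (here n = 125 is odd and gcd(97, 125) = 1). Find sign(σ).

Start at x=63: 63 → 111 → 17 → 24 → 78 → 66 → 27 → … (one orbit).
Cycle lengths of π_97 on ℤ/125ℤ: [100, 20, 4, 1]; 4 cycles in total.
With 4 cycles on 125 points, sign = (−1)^{125−4} = -1.
The Jacobi symbol (97|125) = -1 (Zolotarev) agrees.

-1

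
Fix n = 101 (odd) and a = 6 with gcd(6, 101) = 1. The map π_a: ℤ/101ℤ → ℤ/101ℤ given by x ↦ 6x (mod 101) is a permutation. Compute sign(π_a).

+1

Start at x=17: 17 → 1 → 6 → 36 → 14 → 84 → 100 → … (one orbit).
π_6 has 11 disjoint cycles with lengths [10, 10, 10, 10, 10, 10, 10, 10, 10, 10, 1] on {0,…,100}.
101 − 11 = 90 transpositions; sign(π) = (−1)^90 = +1.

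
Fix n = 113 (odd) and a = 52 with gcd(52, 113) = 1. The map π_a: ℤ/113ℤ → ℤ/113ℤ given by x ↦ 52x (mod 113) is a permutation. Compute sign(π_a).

Start at x=82: 82 → 83 → 22 → 14 → 50 → 1 → 52 → … (one orbit).
The orbit structure of x ↦ 52x mod 113: 3 orbits of sizes [56, 56, 1].
Σ(ℓ_i−1) = 113−3 = 110; sign = (−1)^110 = +1.
Via Zolotarev, sign(π_{52}) = (52|113) = +1.

+1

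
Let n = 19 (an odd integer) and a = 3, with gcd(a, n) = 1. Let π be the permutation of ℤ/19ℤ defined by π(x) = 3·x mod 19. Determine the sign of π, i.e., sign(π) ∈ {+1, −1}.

-1

Start at x=11: 11 → 14 → 4 → 12 → 17 → 13 → 1 → … (one orbit).
Decompose π into cycles: lengths [18, 1] (2 cycles, including the fixed point 0).
2 cycles on 19: each ℓ→(−1)^(ℓ−1), product (−1)^17 = -1.
The Jacobi symbol (3|19) = -1 (Zolotarev) agrees.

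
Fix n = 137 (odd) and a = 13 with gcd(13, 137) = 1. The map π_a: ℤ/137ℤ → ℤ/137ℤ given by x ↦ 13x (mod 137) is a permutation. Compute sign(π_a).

Trace 120: π^k(120) = [120, 53, 4, 52, 128, 20, 123] for k=0..6.
2 cycles of lengths [136, 1].
Σ(ℓ_i−1) = 137−2 = 135; sign = (−1)^135 = -1.
Check: (13/137) = -1 by Zolotarev.

-1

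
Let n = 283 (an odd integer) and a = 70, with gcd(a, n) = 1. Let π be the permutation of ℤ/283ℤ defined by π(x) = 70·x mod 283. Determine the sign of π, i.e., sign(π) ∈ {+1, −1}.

Start at x=138: 138 → 38 → 113 → 269 → 152 → 169 → 227 → … (one orbit).
Cycle lengths of π_70 on ℤ/283ℤ: [141, 141, 1]; 3 cycles in total.
n − c = 283 − 3 = 280; sign = (−1)^280 = +1.
The Jacobi symbol (70|283) = +1 (Zolotarev) agrees.

+1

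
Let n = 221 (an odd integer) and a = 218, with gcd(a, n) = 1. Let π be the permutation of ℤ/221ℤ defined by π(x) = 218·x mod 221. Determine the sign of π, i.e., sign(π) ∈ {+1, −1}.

-1

Start at x=191: 191 → 90 → 172 → 147 → 1 → 218 → 9 → … (one orbit).
Cycle type of π: 48×4 + 16 + 6×2 + 1; total 8 cycles.
With 8 cycles on 221 points, sign = (−1)^{221−8} = -1.
Via Zolotarev, sign(π_{218}) = (218|221) = -1.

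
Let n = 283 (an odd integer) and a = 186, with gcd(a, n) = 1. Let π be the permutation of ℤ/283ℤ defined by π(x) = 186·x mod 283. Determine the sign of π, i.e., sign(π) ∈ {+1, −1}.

-1

Start at x=168: 168 → 118 → 157 → 53 → 236 → 31 → 106 → … (one orbit).
The orbit structure of x ↦ 186x mod 283: 2 orbits of sizes [282, 1].
sign(π) = (−1)^{n − #cycles} = (−1)^{283−2} = (−1)^281 = -1.
(186|283)_J = -1 (Zolotarev's lemma cross-check).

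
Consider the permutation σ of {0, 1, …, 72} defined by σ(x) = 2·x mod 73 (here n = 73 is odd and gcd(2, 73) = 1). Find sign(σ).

+1

Trace 1: π^k(1) = [1, 2, 4, 8, 16, 32, 64] for k=0..6.
9 cycles of lengths [9, 9, 9, 9, 9, 9, 9, 9, 1].
73 − 9 = 64 transpositions; sign(π) = (−1)^64 = +1.
Zolotarev: (2|73) = +1, matching the cycle-count sign.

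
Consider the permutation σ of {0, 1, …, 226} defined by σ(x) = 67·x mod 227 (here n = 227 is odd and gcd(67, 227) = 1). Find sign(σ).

Trace 180: π^k(180) = [180, 29, 127, 110, 106, 65, 42] for k=0..6.
2 cycles of lengths [226, 1].
2 cycles on 227: each ℓ→(−1)^(ℓ−1), product (−1)^225 = -1.
(67|227)_J = -1 (Zolotarev's lemma cross-check).

-1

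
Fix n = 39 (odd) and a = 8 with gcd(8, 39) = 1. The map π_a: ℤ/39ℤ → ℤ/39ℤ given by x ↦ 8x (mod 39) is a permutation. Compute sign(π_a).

+1

Orbit of 1 under x↦8x: [1, 8, 25, 5]… (length divides ord_39(8)).
The orbit structure of x ↦ 8x mod 39: 11 orbits of sizes [4, 4, 4, 4, 4, 4, 4, 4, 4, 2, 1].
sign(π) = (−1)^{n − #cycles} = (−1)^{39−11} = (−1)^28 = +1.
(8|39)_J = +1 (Zolotarev's lemma cross-check).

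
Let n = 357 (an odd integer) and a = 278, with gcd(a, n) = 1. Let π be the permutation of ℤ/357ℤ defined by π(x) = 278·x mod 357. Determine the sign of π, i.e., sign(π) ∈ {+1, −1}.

-1

Orbit of 247 under x↦278x: [247, 122, 1, 278, 172, 335, 310]… (length divides ord_357(278)).
Cycle lengths of π_278 on ℤ/357ℤ: [48, 48, 48, 48, 48, 48, 16, 16, 16, 6, 6, 6, 2, 1]; 14 cycles in total.
357 − 14 = 343 transpositions; sign(π) = (−1)^343 = -1.
The Jacobi symbol (278|357) = -1 (Zolotarev) agrees.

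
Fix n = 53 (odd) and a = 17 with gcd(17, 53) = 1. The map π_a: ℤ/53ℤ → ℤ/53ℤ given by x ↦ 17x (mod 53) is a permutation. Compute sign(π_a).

+1

Start at x=7: 7 → 13 → 9 → 47 → 4 → 15 → 43 → … (one orbit).
Cycle lengths of π_17 on ℤ/53ℤ: [26, 26, 1]; 3 cycles in total.
Σ(ℓ_i−1) = 53−3 = 50; sign = (−1)^50 = +1.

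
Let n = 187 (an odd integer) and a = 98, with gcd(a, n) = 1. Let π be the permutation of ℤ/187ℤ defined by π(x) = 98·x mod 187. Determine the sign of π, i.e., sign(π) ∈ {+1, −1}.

Trace 1: π^k(1) = [1, 98, 67, 21] for k=0..3.
50 cycles of lengths [4, 4, 4, 4, 4, 4, 4, 4, 4, 4, 4, 4, 4, 4, 4, 4, 4, 4, 4, 4, 4, 4, 4, 4, 4, 4, 4, 4, 4, 4, 4, 4, 4, 4, 4, 4, 4, 4, 4, 4, 4, 4, 4, 4, 2, 2, 2, 2, 2, 1].
n − c = 187 − 50 = 137; sign = (−1)^137 = -1.

-1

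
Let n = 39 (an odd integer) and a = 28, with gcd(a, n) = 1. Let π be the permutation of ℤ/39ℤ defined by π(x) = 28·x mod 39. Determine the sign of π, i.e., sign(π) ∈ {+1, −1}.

Orbit of 37 under x↦28x: [37, 22, 31, 10, 7, 1, 28]… (length divides ord_39(28)).
The orbit structure of x ↦ 28x mod 39: 6 orbits of sizes [12, 12, 12, 1, 1, 1].
6 cycles on 39: each ℓ→(−1)^(ℓ−1), product (−1)^33 = -1.

-1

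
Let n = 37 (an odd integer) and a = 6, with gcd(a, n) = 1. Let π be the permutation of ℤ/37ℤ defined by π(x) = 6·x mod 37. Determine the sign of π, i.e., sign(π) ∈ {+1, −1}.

Trace 6: π^k(6) = [6, 36, 31, 1] for k=0..3.
Cycle type of π: 4×9 + 1; total 10 cycles.
37 − 10 = 27 transpositions; sign(π) = (−1)^27 = -1.
Check: (6/37) = -1 by Zolotarev.

-1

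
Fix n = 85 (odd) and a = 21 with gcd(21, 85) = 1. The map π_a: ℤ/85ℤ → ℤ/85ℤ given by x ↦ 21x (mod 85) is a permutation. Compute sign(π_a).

+1

Trace 16: π^k(16) = [16, 81, 1, 21] for k=0..3.
Cycle type of π: 4×20 + 1×5; total 25 cycles.
85 − 25 = 60 transpositions; sign(π) = (−1)^60 = +1.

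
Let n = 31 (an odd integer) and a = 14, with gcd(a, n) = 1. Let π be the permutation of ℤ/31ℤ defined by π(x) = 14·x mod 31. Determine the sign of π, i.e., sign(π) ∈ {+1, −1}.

Start at x=16: 16 → 7 → 5 → 8 → 19 → 18 → 4 → … (one orbit).
Decompose π into cycles: lengths [15, 15, 1] (3 cycles, including the fixed point 0).
With 3 cycles on 31 points, sign = (−1)^{31−3} = +1.
(14|31)_J = +1 (Zolotarev's lemma cross-check).

+1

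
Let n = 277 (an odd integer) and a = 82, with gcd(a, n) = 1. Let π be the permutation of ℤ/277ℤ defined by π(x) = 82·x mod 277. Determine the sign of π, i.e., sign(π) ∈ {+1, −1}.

Trace 73: π^k(73) = [73, 169, 8, 102, 54, 273, 226] for k=0..6.
π_82 has 4 disjoint cycles with lengths [92, 92, 92, 1] on {0,…,276}.
sign(π) = (−1)^{n − #cycles} = (−1)^{277−4} = (−1)^273 = -1.

-1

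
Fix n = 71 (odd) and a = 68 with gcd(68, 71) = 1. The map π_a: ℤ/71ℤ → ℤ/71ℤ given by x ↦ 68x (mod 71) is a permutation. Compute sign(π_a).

-1

Orbit of 12 under x↦68x: [12, 35, 37, 31, 49, 66, 15]… (length divides ord_71(68)).
Cycle lengths of π_68 on ℤ/71ℤ: [70, 1]; 2 cycles in total.
n − c = 71 − 2 = 69; sign = (−1)^69 = -1.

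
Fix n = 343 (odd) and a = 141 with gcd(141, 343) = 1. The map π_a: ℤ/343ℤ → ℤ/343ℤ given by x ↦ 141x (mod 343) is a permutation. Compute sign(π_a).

Trace 36: π^k(36) = [36, 274, 218, 211, 253, 1, 141] for k=0..6.
Cycle lengths of π_141 on ℤ/343ℤ: [49, 49, 49, 49, 49, 49, 7, 7, 7, 7, 7, 7, 1, 1, 1, 1, 1, 1, 1]; 19 cycles in total.
19 cycles on 343: each ℓ→(−1)^(ℓ−1), product (−1)^324 = +1.

+1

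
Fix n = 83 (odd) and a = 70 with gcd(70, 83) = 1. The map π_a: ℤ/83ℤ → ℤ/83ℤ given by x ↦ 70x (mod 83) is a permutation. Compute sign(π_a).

Orbit of 7 under x↦70x: [7, 75, 21, 59, 63, 11, 23]… (length divides ord_83(70)).
Decompose π into cycles: lengths [41, 41, 1] (3 cycles, including the fixed point 0).
Σ(ℓ_i−1) = 83−3 = 80; sign = (−1)^80 = +1.
Via Zolotarev, sign(π_{70}) = (70|83) = +1.

+1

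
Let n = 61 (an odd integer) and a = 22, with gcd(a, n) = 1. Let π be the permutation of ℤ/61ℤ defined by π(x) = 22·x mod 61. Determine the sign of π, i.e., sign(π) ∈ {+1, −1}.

+1

Start at x=9: 9 → 15 → 25 → 1 → 22 → 57 → 34 → … (one orbit).
Cycle type of π: 15×4 + 1; total 5 cycles.
5 cycles on 61: each ℓ→(−1)^(ℓ−1), product (−1)^56 = +1.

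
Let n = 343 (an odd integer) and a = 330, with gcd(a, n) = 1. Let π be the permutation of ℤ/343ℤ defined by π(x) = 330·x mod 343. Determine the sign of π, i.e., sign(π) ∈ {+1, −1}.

Orbit of 127 under x↦330x: [127, 64, 197, 183, 22, 57, 288]… (length divides ord_343(330)).
Cycle lengths of π_330 on ℤ/343ℤ: [49, 49, 49, 49, 49, 49, 7, 7, 7, 7, 7, 7, 1, 1, 1, 1, 1, 1, 1]; 19 cycles in total.
Σ(ℓ_i−1) = 343−19 = 324; sign = (−1)^324 = +1.

+1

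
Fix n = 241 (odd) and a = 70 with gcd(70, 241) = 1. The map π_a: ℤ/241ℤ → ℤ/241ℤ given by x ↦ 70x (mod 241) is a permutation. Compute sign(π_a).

-1

Start at x=129: 129 → 113 → 198 → 123 → 175 → 200 → 22 → … (one orbit).
π_70 has 2 disjoint cycles with lengths [240, 1] on {0,…,240}.
241 − 2 = 239 transpositions; sign(π) = (−1)^239 = -1.
The Jacobi symbol (70|241) = -1 (Zolotarev) agrees.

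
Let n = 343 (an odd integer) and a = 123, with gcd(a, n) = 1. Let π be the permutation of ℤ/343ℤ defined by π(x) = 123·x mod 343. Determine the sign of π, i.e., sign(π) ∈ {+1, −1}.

Trace 106: π^k(106) = [106, 4, 149, 148, 25, 331, 239] for k=0..6.
Decompose π into cycles: lengths [147, 147, 21, 21, 3, 3, 1] (7 cycles, including the fixed point 0).
7 cycles on 343: each ℓ→(−1)^(ℓ−1), product (−1)^336 = +1.
The Jacobi symbol (123|343) = +1 (Zolotarev) agrees.

+1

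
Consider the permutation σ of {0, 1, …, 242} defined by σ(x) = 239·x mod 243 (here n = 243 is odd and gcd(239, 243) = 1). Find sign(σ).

-1

Start at x=26: 26 → 139 → 173 → 37 → 95 → 106 → 62 → … (one orbit).
6 cycles of lengths [162, 54, 18, 6, 2, 1].
243 − 6 = 237 transpositions; sign(π) = (−1)^237 = -1.
Zolotarev: (239|243) = -1, matching the cycle-count sign.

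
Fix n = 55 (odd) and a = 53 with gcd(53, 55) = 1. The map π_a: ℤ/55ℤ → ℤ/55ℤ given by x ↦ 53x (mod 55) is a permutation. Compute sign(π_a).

Orbit of 38 under x↦53x: [38, 34, 42, 26, 3, 49, 12]… (length divides ord_55(53)).
Decompose π into cycles: lengths [20, 20, 5, 5, 4, 1] (6 cycles, including the fixed point 0).
Σ(ℓ_i−1) = 55−6 = 49; sign = (−1)^49 = -1.

-1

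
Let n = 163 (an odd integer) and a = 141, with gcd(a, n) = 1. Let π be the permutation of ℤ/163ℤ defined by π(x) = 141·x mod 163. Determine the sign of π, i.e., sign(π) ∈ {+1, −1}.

Trace 133: π^k(133) = [133, 8, 150, 123, 65, 37, 1] for k=0..6.
4 cycles of lengths [54, 54, 54, 1].
Σ(ℓ_i−1) = 163−4 = 159; sign = (−1)^159 = -1.

-1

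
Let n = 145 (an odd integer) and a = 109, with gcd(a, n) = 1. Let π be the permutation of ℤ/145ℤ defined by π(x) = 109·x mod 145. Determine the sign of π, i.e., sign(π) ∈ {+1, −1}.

+1

Trace 9: π^k(9) = [9, 111, 64, 16, 4, 1, 109] for k=0..6.
The orbit structure of x ↦ 109x mod 145: 13 orbits of sizes [14, 14, 14, 14, 14, 14, 14, 14, 14, 14, 2, 2, 1].
sign(π) = (−1)^{n − #cycles} = (−1)^{145−13} = (−1)^132 = +1.
Via Zolotarev, sign(π_{109}) = (109|145) = +1.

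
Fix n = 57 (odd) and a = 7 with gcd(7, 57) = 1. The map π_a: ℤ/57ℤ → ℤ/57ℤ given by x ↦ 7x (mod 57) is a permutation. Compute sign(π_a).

+1

Orbit of 49 under x↦7x: [49, 1, 7]… (length divides ord_57(7)).
Cycle lengths of π_7 on ℤ/57ℤ: [3, 3, 3, 3, 3, 3, 3, 3, 3, 3, 3, 3, 3, 3, 3, 3, 3, 3, 1, 1, 1]; 21 cycles in total.
With 21 cycles on 57 points, sign = (−1)^{57−21} = +1.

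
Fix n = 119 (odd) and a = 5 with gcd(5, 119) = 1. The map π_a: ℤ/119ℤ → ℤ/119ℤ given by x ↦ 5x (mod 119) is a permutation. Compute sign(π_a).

+1

Orbit of 80 under x↦5x: [80, 43, 96, 4, 20, 100, 24]… (length divides ord_119(5)).
π_5 has 5 disjoint cycles with lengths [48, 48, 16, 6, 1] on {0,…,118}.
Σ(ℓ_i−1) = 119−5 = 114; sign = (−1)^114 = +1.
Zolotarev: (5|119) = +1, matching the cycle-count sign.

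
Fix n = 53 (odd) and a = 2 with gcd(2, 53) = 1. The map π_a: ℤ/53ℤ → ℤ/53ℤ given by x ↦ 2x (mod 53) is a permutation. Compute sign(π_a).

Orbit of 27 under x↦2x: [27, 1, 2, 4, 8, 16, 32]… (length divides ord_53(2)).
Decompose π into cycles: lengths [52, 1] (2 cycles, including the fixed point 0).
Σ(ℓ_i−1) = 53−2 = 51; sign = (−1)^51 = -1.
Via Zolotarev, sign(π_{2}) = (2|53) = -1.

-1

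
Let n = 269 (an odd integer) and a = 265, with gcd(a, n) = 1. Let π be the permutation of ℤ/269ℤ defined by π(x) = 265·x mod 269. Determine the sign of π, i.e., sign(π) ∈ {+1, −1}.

Orbit of 131 under x↦265x: [131, 14, 213, 224, 180, 87, 190]… (length divides ord_269(265)).
Cycle type of π: 67×4 + 1; total 5 cycles.
Σ(ℓ_i−1) = 269−5 = 264; sign = (−1)^264 = +1.

+1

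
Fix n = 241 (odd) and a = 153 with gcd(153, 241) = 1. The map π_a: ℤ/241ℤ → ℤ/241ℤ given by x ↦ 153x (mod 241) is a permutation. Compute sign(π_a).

-1

Start at x=115: 115 → 2 → 65 → 64 → 152 → 120 → 44 → … (one orbit).
Cycle type of π: 48×5 + 1; total 6 cycles.
n − c = 241 − 6 = 235; sign = (−1)^235 = -1.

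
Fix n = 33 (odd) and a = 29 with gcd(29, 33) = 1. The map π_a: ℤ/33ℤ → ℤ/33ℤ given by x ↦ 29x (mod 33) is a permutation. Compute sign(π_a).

Trace 25: π^k(25) = [25, 32, 4, 17, 31, 8, 1] for k=0..6.
5 cycles of lengths [10, 10, 10, 2, 1].
Σ(ℓ_i−1) = 33−5 = 28; sign = (−1)^28 = +1.
Check: (29/33) = +1 by Zolotarev.

+1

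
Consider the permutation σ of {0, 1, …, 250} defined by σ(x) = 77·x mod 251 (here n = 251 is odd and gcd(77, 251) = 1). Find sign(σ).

-1

Trace 158: π^k(158) = [158, 118, 50, 85, 19, 208, 203] for k=0..6.
Decompose π into cycles: lengths [250, 1] (2 cycles, including the fixed point 0).
sign(π) = (−1)^{n − #cycles} = (−1)^{251−2} = (−1)^249 = -1.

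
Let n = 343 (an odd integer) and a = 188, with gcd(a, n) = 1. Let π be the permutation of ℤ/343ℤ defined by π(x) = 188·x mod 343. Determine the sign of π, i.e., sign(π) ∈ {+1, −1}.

Start at x=62: 62 → 337 → 244 → 253 → 230 → 22 → 20 → … (one orbit).
The orbit structure of x ↦ 188x mod 343: 10 orbits of sizes [98, 98, 98, 14, 14, 14, 2, 2, 2, 1].
With 10 cycles on 343 points, sign = (−1)^{343−10} = -1.

-1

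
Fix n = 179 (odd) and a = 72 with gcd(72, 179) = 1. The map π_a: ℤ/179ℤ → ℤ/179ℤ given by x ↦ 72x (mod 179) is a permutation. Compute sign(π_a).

-1

Trace 153: π^k(153) = [153, 97, 3, 37, 158, 99, 147] for k=0..6.
2 cycles of lengths [178, 1].
179 − 2 = 177 transpositions; sign(π) = (−1)^177 = -1.
Via Zolotarev, sign(π_{72}) = (72|179) = -1.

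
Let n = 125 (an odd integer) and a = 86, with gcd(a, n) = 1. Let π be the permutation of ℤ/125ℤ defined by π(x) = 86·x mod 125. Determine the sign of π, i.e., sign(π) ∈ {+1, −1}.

+1

Start at x=96: 96 → 6 → 16 → 1 → 86 → 21 → 56 → … (one orbit).
Cycle type of π: 25×4 + 5×4 + 1×5; total 13 cycles.
n − c = 125 − 13 = 112; sign = (−1)^112 = +1.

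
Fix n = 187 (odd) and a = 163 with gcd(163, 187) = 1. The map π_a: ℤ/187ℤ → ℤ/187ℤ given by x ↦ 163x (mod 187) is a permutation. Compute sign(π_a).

-1

Orbit of 148 under x↦163x: [148, 1, 163, 15, 14, 38, 23]… (length divides ord_187(163)).
6 cycles of lengths [80, 80, 16, 5, 5, 1].
n − c = 187 − 6 = 181; sign = (−1)^181 = -1.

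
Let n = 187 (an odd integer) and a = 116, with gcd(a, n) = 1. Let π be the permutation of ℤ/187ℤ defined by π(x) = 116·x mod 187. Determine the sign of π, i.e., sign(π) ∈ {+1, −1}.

+1

Trace 81: π^k(81) = [81, 46, 100, 6, 135, 139, 42] for k=0..6.
The orbit structure of x ↦ 116x mod 187: 5 orbits of sizes [80, 80, 16, 10, 1].
n − c = 187 − 5 = 182; sign = (−1)^182 = +1.
(116|187)_J = +1 (Zolotarev's lemma cross-check).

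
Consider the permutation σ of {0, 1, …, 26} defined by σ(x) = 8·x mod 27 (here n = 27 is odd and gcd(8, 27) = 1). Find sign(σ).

Orbit of 8 under x↦8x: [8, 10, 26, 19, 17, 1]… (length divides ord_27(8)).
π_8 has 8 disjoint cycles with lengths [6, 6, 6, 2, 2, 2, 2, 1] on {0,…,26}.
Σ(ℓ_i−1) = 27−8 = 19; sign = (−1)^19 = -1.
Check: (8/27) = -1 by Zolotarev.

-1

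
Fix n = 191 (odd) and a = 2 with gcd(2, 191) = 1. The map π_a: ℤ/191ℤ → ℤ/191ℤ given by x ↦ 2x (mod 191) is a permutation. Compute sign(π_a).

Orbit of 1 under x↦2x: [1, 2, 4, 8, 16, 32, 64]… (length divides ord_191(2)).
π_2 has 3 disjoint cycles with lengths [95, 95, 1] on {0,…,190}.
sign(π) = (−1)^{n − #cycles} = (−1)^{191−3} = (−1)^188 = +1.
Check: (2/191) = +1 by Zolotarev.

+1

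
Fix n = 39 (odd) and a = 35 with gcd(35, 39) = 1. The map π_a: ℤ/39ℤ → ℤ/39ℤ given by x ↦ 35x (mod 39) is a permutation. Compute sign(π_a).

Start at x=16: 16 → 14 → 22 → 29 → 1 → 35 → 16 (one orbit).
The orbit structure of x ↦ 35x mod 39: 10 orbits of sizes [6, 6, 6, 6, 3, 3, 3, 3, 2, 1].
10 cycles on 39: each ℓ→(−1)^(ℓ−1), product (−1)^29 = -1.
Zolotarev: (35|39) = -1, matching the cycle-count sign.

-1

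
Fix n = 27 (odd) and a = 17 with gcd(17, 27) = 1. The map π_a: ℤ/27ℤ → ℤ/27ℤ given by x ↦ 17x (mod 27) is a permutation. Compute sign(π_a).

Trace 17: π^k(17) = [17, 19, 26, 10, 8, 1] for k=0..5.
Cycle lengths of π_17 on ℤ/27ℤ: [6, 6, 6, 2, 2, 2, 2, 1]; 8 cycles in total.
27 − 8 = 19 transpositions; sign(π) = (−1)^19 = -1.
(17|27)_J = -1 (Zolotarev's lemma cross-check).

-1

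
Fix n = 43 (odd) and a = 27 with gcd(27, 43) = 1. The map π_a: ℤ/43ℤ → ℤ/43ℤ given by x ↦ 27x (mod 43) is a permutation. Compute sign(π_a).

Start at x=1: 1 → 27 → 41 → 32 → 4 → 22 → 35 → … (one orbit).
π_27 has 4 disjoint cycles with lengths [14, 14, 14, 1] on {0,…,42}.
Σ(ℓ_i−1) = 43−4 = 39; sign = (−1)^39 = -1.
Check: (27/43) = -1 by Zolotarev.

-1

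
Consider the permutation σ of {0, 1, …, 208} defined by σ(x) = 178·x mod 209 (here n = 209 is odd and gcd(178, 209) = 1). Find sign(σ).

Orbit of 163 under x↦178x: [163, 172, 102, 182, 1, 178, 125]… (length divides ord_209(178)).
Decompose π into cycles: lengths [30, 30, 30, 30, 30, 30, 10, 3, 3, 3, 3, 3, 3, 1] (14 cycles, including the fixed point 0).
Σ(ℓ_i−1) = 209−14 = 195; sign = (−1)^195 = -1.
(178|209)_J = -1 (Zolotarev's lemma cross-check).

-1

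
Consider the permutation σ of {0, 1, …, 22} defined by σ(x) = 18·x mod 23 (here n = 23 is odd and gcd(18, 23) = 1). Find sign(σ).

+1

Trace 18: π^k(18) = [18, 2, 13, 4, 3, 8, 6] for k=0..6.
Cycle type of π: 11×2 + 1; total 3 cycles.
n − c = 23 − 3 = 20; sign = (−1)^20 = +1.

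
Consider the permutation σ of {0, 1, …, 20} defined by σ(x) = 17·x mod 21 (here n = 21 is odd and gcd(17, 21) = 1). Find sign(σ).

+1

Trace 20: π^k(20) = [20, 4, 5, 1, 17, 16] for k=0..5.
Cycle lengths of π_17 on ℤ/21ℤ: [6, 6, 6, 2, 1]; 5 cycles in total.
Σ(ℓ_i−1) = 21−5 = 16; sign = (−1)^16 = +1.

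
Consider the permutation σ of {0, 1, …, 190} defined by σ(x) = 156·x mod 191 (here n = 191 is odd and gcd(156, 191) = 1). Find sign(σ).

Trace 184: π^k(184) = [184, 54, 20, 64, 52, 90, 97] for k=0..6.
3 cycles of lengths [95, 95, 1].
sign(π) = (−1)^{n − #cycles} = (−1)^{191−3} = (−1)^188 = +1.
The Jacobi symbol (156|191) = +1 (Zolotarev) agrees.

+1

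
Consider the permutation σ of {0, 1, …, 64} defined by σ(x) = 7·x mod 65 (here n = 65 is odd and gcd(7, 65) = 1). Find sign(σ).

Trace 16: π^k(16) = [16, 47, 4, 28, 1, 7, 49] for k=0..6.
7 cycles of lengths [12, 12, 12, 12, 12, 4, 1].
7 cycles on 65: each ℓ→(−1)^(ℓ−1), product (−1)^58 = +1.

+1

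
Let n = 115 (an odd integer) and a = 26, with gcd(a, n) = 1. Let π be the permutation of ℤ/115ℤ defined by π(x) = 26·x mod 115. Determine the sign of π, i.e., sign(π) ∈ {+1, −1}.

Orbit of 81 under x↦26x: [81, 36, 16, 71, 6, 41, 31]… (length divides ord_115(26)).
Cycle type of π: 11×10 + 1×5; total 15 cycles.
Σ(ℓ_i−1) = 115−15 = 100; sign = (−1)^100 = +1.

+1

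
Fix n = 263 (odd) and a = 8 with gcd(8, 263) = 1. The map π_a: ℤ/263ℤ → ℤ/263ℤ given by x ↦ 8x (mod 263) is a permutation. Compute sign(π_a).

+1

Orbit of 81 under x↦8x: [81, 122, 187, 181, 133, 12, 96]… (length divides ord_263(8)).
Cycle type of π: 131×2 + 1; total 3 cycles.
263 − 3 = 260 transpositions; sign(π) = (−1)^260 = +1.
The Jacobi symbol (8|263) = +1 (Zolotarev) agrees.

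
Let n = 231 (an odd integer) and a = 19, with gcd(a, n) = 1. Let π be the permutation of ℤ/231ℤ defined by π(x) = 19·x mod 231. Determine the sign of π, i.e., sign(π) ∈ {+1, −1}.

+1

Orbit of 160 under x↦19x: [160, 37, 10, 190, 145, 214, 139]… (length divides ord_231(19)).
Cycle type of π: 30×6 + 10×3 + 6×3 + 1×3; total 15 cycles.
231 − 15 = 216 transpositions; sign(π) = (−1)^216 = +1.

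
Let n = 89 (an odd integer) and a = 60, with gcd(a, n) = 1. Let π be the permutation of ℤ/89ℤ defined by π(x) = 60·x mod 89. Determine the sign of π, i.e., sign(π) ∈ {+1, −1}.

-1

Trace 39: π^k(39) = [39, 26, 47, 61, 11, 37, 84] for k=0..6.
π_60 has 2 disjoint cycles with lengths [88, 1] on {0,…,88}.
2 cycles on 89: each ℓ→(−1)^(ℓ−1), product (−1)^87 = -1.
Check: (60/89) = -1 by Zolotarev.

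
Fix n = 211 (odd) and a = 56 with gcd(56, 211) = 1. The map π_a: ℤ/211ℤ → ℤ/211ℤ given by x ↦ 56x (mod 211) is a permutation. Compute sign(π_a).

Orbit of 54 under x↦56x: [54, 70, 122, 80, 49, 1, 56]… (length divides ord_211(56)).
Decompose π into cycles: lengths [105, 105, 1] (3 cycles, including the fixed point 0).
211 − 3 = 208 transpositions; sign(π) = (−1)^208 = +1.
The Jacobi symbol (56|211) = +1 (Zolotarev) agrees.

+1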